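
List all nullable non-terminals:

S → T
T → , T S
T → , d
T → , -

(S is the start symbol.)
None

A non-terminal is nullable if it can derive ε (the empty string): either it has an ε-production, or it has a production whose right-hand side consists entirely of nullable non-terminals.

There are no ε-productions, so no non-terminal can derive ε.
No non-terminals are nullable.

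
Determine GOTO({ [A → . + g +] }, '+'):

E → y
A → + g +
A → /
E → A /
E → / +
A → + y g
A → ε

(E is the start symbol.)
GOTO(I, '+') = CLOSURE({ [A → αX.β] : [A → α.Xβ] ∈ I, X = '+' })

Items with dot before '+', with the dot advanced:
  [A → . + g +] → [A → + . g +]
Closure adds nothing (no advanced item has the dot before a non-terminal).

GOTO = { [A → + . g +] }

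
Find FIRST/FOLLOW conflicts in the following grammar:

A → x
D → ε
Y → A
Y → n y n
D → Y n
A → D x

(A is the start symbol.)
A FIRST/FOLLOW conflict occurs when a non-terminal N has a nullable alternative N → β (β ⇒* ε) and another alternative N → α with FIRST(α) ∩ FOLLOW(N) ≠ ∅: on such a lookahead the parser cannot decide between expanding α and letting N vanish via β.

Nullable non-terminals: D.
FIRST sets used below: FIRST(Y) = { 'n', 'x' }

D: nullable alternative(s) D → ε; FOLLOW(D) = { 'x' }
  D → ε: FIRST \ {ε} = { } — this is the only nullable alternative, skip
  D → Y n: FIRST \ {ε} = { 'n', 'x' } — overlaps FOLLOW(D) on { 'x' }: CONFLICT

A, Y have no nullable alternative, so no FIRST/FOLLOW check is needed there.

So the grammar has 1 FIRST/FOLLOW conflict (marked CONFLICT above).

Answer: Yes. D → Y n with FOLLOW(D) on { 'x' }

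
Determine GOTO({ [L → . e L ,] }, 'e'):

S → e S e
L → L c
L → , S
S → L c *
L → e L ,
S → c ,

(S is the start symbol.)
{ [L → . , S], [L → . L c], [L → . e L ,], [L → e . L ,] }

GOTO(I, 'e') = CLOSURE({ [A → αX.β] : [A → α.Xβ] ∈ I, X = 'e' })

Items with dot before 'e', with the dot advanced:
  [L → . e L ,] → [L → e . L ,]
Closure of the advanced items:
  [L → e . L ,] has the dot before L: add [L → . L c], [L → . , S], [L → . e L ,]

GOTO = { [L → . , S], [L → . L c], [L → . e L ,], [L → e . L ,] }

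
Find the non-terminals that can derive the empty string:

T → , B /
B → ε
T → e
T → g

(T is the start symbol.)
A non-terminal is nullable if it can derive ε (the empty string): either it has an ε-production, or it has a production whose right-hand side consists entirely of nullable non-terminals.

ε-productions: B → ε
So B is immediately nullable.
No further non-terminal can be added: every production for the remaining non-terminals contains a terminal or a non-nullable non-terminal.
Nullable = { 'B' }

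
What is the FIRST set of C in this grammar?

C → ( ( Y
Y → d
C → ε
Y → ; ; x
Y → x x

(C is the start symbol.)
{ '(', ε }

To compute FIRST(C), examine every production with C on the left-hand side, reading each right-hand side left to right until a non-nullable symbol is reached.

From C → ( ( Y:
  - '(' is a terminal: add '(' and stop
From C → ε:
  - ε-production, so ε ∈ FIRST(C)

Collecting: FIRST(C) = { '(', ε }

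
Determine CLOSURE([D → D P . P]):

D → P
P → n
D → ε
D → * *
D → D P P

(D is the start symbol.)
Start with: [D → D P . P]
  [D → D P . P] has the dot before P: add [P → . n]
No further items can be added.

CLOSURE = { [D → D P . P], [P → . n] }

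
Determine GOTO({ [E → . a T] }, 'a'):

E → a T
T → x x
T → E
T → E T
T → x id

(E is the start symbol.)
{ [E → . a T], [E → a . T], [T → . E T], [T → . E], [T → . x id], [T → . x x] }

GOTO(I, 'a') = CLOSURE({ [A → αX.β] : [A → α.Xβ] ∈ I, X = 'a' })

Items with dot before 'a', with the dot advanced:
  [E → . a T] → [E → a . T]
Closure of the advanced items:
  [E → a . T] has the dot before T: add [T → . x x], [T → . E], [T → . E T], [T → . x id]
  [T → . E] has the dot before E: add [E → . a T]

GOTO = { [E → . a T], [E → a . T], [T → . E T], [T → . E], [T → . x id], [T → . x x] }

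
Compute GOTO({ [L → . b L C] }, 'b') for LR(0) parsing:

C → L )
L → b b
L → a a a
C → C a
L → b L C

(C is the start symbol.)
{ [L → . a a a], [L → . b L C], [L → . b b], [L → b . L C] }

GOTO(I, 'b') = CLOSURE({ [A → αX.β] : [A → α.Xβ] ∈ I, X = 'b' })

Items with dot before 'b', with the dot advanced:
  [L → . b L C] → [L → b . L C]
Closure of the advanced items:
  [L → b . L C] has the dot before L: add [L → . b b], [L → . a a a], [L → . b L C]

GOTO = { [L → . a a a], [L → . b L C], [L → . b b], [L → b . L C] }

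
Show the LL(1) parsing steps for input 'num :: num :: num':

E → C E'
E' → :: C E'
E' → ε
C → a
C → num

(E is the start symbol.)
LL(1) parsing maintains a stack (initially the start symbol over $) and the input. At each step: if the stack top is a terminal, match it against the current input token; if it is a non-terminal N, replace it with the RHS of M[N, lookahead] (the unique production whose predict set contains the lookahead).

Stack is shown with the top on the left.

Stack      Input                Action
--------------------------------------
E $        num :: num :: num $  output E → C E'
C E' $     num :: num :: num $  output C → num
num E' $   num :: num :: num $  match 'num'
E' $       :: num :: num $      output E' → :: C E'
:: C E' $  :: num :: num $      match '::'
C E' $     num :: num $         output C → num
num E' $   num :: num $         match 'num'
E' $       :: num $             output E' → :: C E'
:: C E' $  :: num $             match '::'
C E' $     num $                output C → num
num E' $   num $                match 'num'
E' $       $                    output E' → ε
$          $                    accept

The string is accepted.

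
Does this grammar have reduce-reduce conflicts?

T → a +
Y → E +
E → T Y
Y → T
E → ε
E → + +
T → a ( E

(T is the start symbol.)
Augment with T' → T and build the canonical LR(0) collection (I0 = CLOSURE({[T' → . T]}), then GOTO on every symbol after a dot until no new states appear). It has 13 states:
  I0: { [T → . a ( E], [T → . a +], [T' → . T] }  — shift
  I1: { [T' → T .] }  — accept
  I2: { [T → a . ( E], [T → a . +] }  — shift
  I3: { [E → . + +], [E → . T Y], [E → .], [T → . a ( E], [T → . a +], [T → a ( . E] }  — shift, reduce
  I4: { [T → a + .] }  — reduce
  I5: { [E → + . +] }  — shift
  I6: { [T → a ( E .] }  — reduce
  I7: { [E → . + +], [E → . T Y], [E → .], [E → T . Y], [T → . a ( E], [T → . a +], [Y → . E +], [Y → . T] }  — shift, reduce
  I8: { [Y → E . +] }  — shift
  I9: { [E → . + +], [E → . T Y], [E → .], [E → T . Y], [T → . a ( E], [T → . a +], [Y → . E +], [Y → . T], [Y → T .] }  — shift, 2 reduces
  I10: { [E → T Y .] }  — reduce
  I11: { [Y → E + .] }  — reduce
  I12: { [E → + + .] }  — reduce

I9 contains complete items [E → .], [Y → T .] — reduce-reduce conflict.

Answer: Yes — I9: [E → .] vs [Y → T .]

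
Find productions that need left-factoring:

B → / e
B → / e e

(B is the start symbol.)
Left-factoring is needed when two productions for the same non-terminal
share a common prefix on the right-hand side.

Productions for B:
  B → / e
  B → / e e

Found common prefix '/ e' in productions for B

Answer: Yes, B has productions with common prefix '/ e'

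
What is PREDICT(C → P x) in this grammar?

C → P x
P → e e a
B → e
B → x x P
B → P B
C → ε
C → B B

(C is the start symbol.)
PREDICT(C → P x) = (FIRST(RHS) \ {ε}) ∪ (FOLLOW(C) if ε ∈ FIRST(RHS), i.e. RHS ⇒* ε)
FIRST(P) = { 'e' }
FIRST(P x) = { 'e' }
ε ∉ FIRST(P x), so FOLLOW(C) is not added.
PREDICT(C → P x) = { 'e' }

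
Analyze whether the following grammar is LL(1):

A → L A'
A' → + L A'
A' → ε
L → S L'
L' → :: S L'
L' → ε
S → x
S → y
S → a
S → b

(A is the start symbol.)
Relevant sets:
  FOLLOW(A') = { $ }
  FOLLOW(L') = { $, '+' }

For A':
  PREDICT(A' → '+' L A') = { '+' }
  PREDICT(A' → ε) = { $ }
For L':
  PREDICT(L' → :: S L') = { '::' }
  PREDICT(L' → ε) = { $, '+' }
For S:
  PREDICT(S → x) = { 'x' }
  PREDICT(S → y) = { 'y' }
  PREDICT(S → a) = { 'a' }
  PREDICT(S → b) = { 'b' }
A, L have a single production, so nothing to check there.

All predict sets are disjoint. The grammar IS LL(1).

Answer: Yes, the grammar is LL(1).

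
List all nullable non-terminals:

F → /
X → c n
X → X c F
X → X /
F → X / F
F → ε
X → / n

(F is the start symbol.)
A non-terminal is nullable if it can derive ε (the empty string): either it has an ε-production, or it has a production whose right-hand side consists entirely of nullable non-terminals.

ε-productions: F → ε
So F is immediately nullable.
No further non-terminal can be added: every production for the remaining non-terminals contains a terminal or a non-nullable non-terminal.
Nullable = { 'F' }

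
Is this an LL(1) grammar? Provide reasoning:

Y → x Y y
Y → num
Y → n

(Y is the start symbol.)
A grammar is LL(1) if for each non-terminal N with multiple productions, the predict sets of those productions are pairwise disjoint, where PREDICT(N → α) = (FIRST(α) \ {ε}) ∪ (FOLLOW(N) if α ⇒* ε).

For Y:
  PREDICT(Y → x Y y) = { 'x' }
  PREDICT(Y → num) = { 'num' }
  PREDICT(Y → n) = { 'n' }

All predict sets are disjoint. The grammar IS LL(1).

Answer: Yes, the grammar is LL(1).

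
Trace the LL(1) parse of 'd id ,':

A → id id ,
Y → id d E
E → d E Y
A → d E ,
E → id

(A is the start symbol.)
LL(1) parsing maintains a stack (initially the start symbol over $) and the input. At each step: if the stack top is a terminal, match it against the current input token; if it is a non-terminal N, replace it with the RHS of M[N, lookahead] (the unique production whose predict set contains the lookahead).

Stack is shown with the top on the left.

Stack    Input     Action
-------------------------
A $      d id , $  output A → d E ,
d E , $  d id , $  match 'd'
E , $    id , $    output E → id
id , $   id , $    match 'id'
, $      , $       match ','
$        $         accept

The string is accepted.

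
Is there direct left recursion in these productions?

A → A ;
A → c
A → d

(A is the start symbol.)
Yes, A is left-recursive

Direct left recursion occurs when N → N α for some non-terminal N (the right-hand side begins with the left-hand side itself).

A → A ;: LEFT RECURSIVE (starts with A)
A → c: starts with c
A → d: starts with d

The grammar has direct left recursion on: A.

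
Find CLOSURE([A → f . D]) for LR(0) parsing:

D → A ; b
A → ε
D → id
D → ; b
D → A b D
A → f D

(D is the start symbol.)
To compute CLOSURE, for each item [A → α.Bβ] where B is a non-terminal, add [B → .γ] for all productions B → γ; repeat for the newly added items until nothing changes.

Start with: [A → f . D]
  [A → f . D] has the dot before D: add [D → . A ; b], [D → . id], [D → . ; b], [D → . A b D]
  [D → . A ; b] has the dot before A: add [A → .], [A → . f D]
No further items can be added.

CLOSURE = { [A → . f D], [A → .], [A → f . D], [D → . ; b], [D → . A ; b], [D → . A b D], [D → . id] }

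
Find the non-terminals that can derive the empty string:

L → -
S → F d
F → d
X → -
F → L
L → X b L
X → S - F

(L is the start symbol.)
None

A non-terminal is nullable if it can derive ε (the empty string): either it has an ε-production, or it has a production whose right-hand side consists entirely of nullable non-terminals.

There are no ε-productions, so no non-terminal can derive ε.
No non-terminals are nullable.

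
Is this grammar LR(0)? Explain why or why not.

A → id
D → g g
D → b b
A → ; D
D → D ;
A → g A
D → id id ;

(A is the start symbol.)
Augment with A' → A and build the canonical LR(0) collection (I0 = CLOSURE({[A' → . A]}), then GOTO on every symbol after a dot until no new states appear). It has 15 states:
  I0: { [A → . ; D], [A → . g A], [A → . id], [A' → . A] }  — shift
  I1: { [A → ; . D], [D → . D ;], [D → . b b], [D → . g g], [D → . id id ;] }  — shift
  I2: { [A' → A .] }  — accept
  I3: { [A → . ; D], [A → . g A], [A → . id], [A → g . A] }  — shift
  I4: { [A → id .] }  — reduce
  I5: { [A → g A .] }  — reduce
  I6: { [A → ; D .], [D → D . ;] }  — shift, reduce
  I7: { [D → b . b] }  — shift
  I8: { [D → g . g] }  — shift
  I9: { [D → id . id ;] }  — shift
  I10: { [D → id id . ;] }  — shift
  I11: { [D → id id ; .] }  — reduce
  I12: { [D → g g .] }  — reduce
  I13: { [D → b b .] }  — reduce
  I14: { [D → D ; .] }  — reduce

Conflict in state I6:
  Shift-reduce conflict between [A → ; D .] and [D → D . ;]
So the grammar is NOT LR(0).

Answer: No. Shift-reduce conflict between [A → ; D .] and [D → D . ;]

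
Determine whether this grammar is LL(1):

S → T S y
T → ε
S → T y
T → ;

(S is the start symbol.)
Relevant sets:
  FIRST(T) = { ';', ε }
  FIRST(S) = { ';', 'y' }
  FOLLOW(T) = { ';', 'y' }

For S:
  PREDICT(S → T S y) = { ';', 'y' }
  PREDICT(S → T y) = { ';', 'y' }
For T:
  PREDICT(T → ε) = { ';', 'y' }
  PREDICT(T → ';') = { ';' }

Conflict found: Predict set conflict for S: { ';', 'y' }
The grammar is NOT LL(1).

Answer: No. Predict set conflict for S: { ';', 'y' }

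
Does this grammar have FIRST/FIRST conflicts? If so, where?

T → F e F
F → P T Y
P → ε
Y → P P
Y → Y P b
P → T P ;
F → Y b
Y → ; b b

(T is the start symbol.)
Yes. F → P T Y / F → Y b on { ';', 'b' }; Y → P P / Y → Y P b on { ';', 'b' }; Y → P P / Y → ';' b b on { ';' }; Y → Y P b / Y → ';' b b on { ';' }

FIRST sets of the non-terminals at (or reachable through a nullable prefix from) the front of some alternative:
  FIRST(P) = { ';', 'b', ε }
  FIRST(T) = { ';', 'b' }
  FIRST(Y) = { ';', 'b', ε }

Productions for F:
  F → P T Y: FIRST = { ';', 'b' }
  F → Y b: FIRST = { ';', 'b' }
Productions for P:
  P → ε: FIRST = { ε }
  P → T P ;: FIRST = { ';', 'b' }
Productions for Y:
  Y → P P: FIRST = { ';', 'b', ε }
  Y → Y P b: FIRST = { ';', 'b' }
  Y → ; b b: FIRST = { ';' }
T has only one production, so no FIRST/FIRST conflict is possible there.

Conflict for F: F → P T Y and F → Y b
  Overlap: { ';', 'b' }
Conflict for Y: Y → P P and Y → Y P b
  Overlap: { ';', 'b' }
Conflict for Y: Y → P P and Y → ; b b
  Overlap: { ';' }
Conflict for Y: Y → Y P b and Y → ; b b
  Overlap: { ';' }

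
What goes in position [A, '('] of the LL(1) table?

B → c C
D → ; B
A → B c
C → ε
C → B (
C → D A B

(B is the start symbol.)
To find M[A, '('], we find productions for A where '(' is in the predict set (PREDICT(N → α) = (FIRST(α) \ {ε}) ∪ (FOLLOW(N) if α ⇒* ε)).

Relevant sets:
  FIRST(B) = { 'c' }

A → B c: PREDICT = { 'c' }

M[A, '('] is empty (no production applies)

Answer: Empty (error entry)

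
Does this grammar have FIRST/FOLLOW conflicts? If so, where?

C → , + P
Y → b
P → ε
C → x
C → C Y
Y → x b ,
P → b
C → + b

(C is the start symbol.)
A FIRST/FOLLOW conflict occurs when a non-terminal N has a nullable alternative N → β (β ⇒* ε) and another alternative N → α with FIRST(α) ∩ FOLLOW(N) ≠ ∅: on such a lookahead the parser cannot decide between expanding α and letting N vanish via β.

Nullable non-terminals: P.

P: nullable alternative(s) P → ε; FOLLOW(P) = { $, 'b', 'x' }
  P → ε: FIRST \ {ε} = { } — this is the only nullable alternative, skip
  P → b: FIRST \ {ε} = { 'b' } — overlaps FOLLOW(P) on { 'b' }: CONFLICT

C, Y have no nullable alternative, so no FIRST/FOLLOW check is needed there.

So the grammar has 1 FIRST/FOLLOW conflict (marked CONFLICT above).

Answer: Yes. P → b with FOLLOW(P) on { 'b' }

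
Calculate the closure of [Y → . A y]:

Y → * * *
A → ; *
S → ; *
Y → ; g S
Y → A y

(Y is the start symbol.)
{ [A → . ; *], [Y → . A y] }

To compute CLOSURE, for each item [A → α.Bβ] where B is a non-terminal, add [B → .γ] for all productions B → γ; repeat for the newly added items until nothing changes.

Start with: [Y → . A y]
  [Y → . A y] has the dot before A: add [A → . ; *]
No further items can be added.

CLOSURE = { [A → . ; *], [Y → . A y] }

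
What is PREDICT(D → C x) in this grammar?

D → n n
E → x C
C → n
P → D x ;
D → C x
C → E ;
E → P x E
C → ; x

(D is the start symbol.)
{ ';', 'n', 'x' }

PREDICT(D → C x) = (FIRST(RHS) \ {ε}) ∪ (FOLLOW(D) if ε ∈ FIRST(RHS), i.e. RHS ⇒* ε)
FIRST(C) = { ';', 'n', 'x' }
FIRST(C x) = { ';', 'n', 'x' }
ε ∉ FIRST(C x), so FOLLOW(D) is not added.
PREDICT(D → C x) = { ';', 'n', 'x' }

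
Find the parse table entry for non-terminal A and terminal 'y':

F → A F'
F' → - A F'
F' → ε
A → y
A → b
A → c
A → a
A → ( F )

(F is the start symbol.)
To find M[A, 'y'], we find productions for A where 'y' is in the predict set (PREDICT(N → α) = (FIRST(α) \ {ε}) ∪ (FOLLOW(N) if α ⇒* ε)).

A → y: PREDICT = { 'y' }
  'y' is in predict set, so this production goes in M[A, 'y']
A → b: PREDICT = { 'b' }
A → c: PREDICT = { 'c' }
A → a: PREDICT = { 'a' }
A → ( F ): PREDICT = { '(' }

M[A, 'y'] = A → y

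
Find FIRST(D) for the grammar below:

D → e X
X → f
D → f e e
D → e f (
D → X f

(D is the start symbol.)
To compute FIRST(D), examine every production with D on the left-hand side, reading each right-hand side left to right until a non-nullable symbol is reached.

FIRST sets of the other non-terminals involved (by the same procedure, iterated to a fixed point):
  FIRST(X) = { 'f' }

From D → e X:
  - e is a terminal: add 'e' and stop
From D → f e e:
  - f is a terminal: add 'f' and stop
From D → e f (:
  - e is a terminal: add 'e' and stop
From D → X f:
  - X is a non-terminal: add FIRST(X) \ {ε} = { 'f' }
    X is not nullable, so stop

Collecting: FIRST(D) = { 'e', 'f' }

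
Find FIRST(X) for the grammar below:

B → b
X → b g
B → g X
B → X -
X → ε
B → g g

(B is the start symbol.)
From X → b g:
  - b is a terminal: add 'b' and stop
From X → ε:
  - ε-production, so ε ∈ FIRST(X)

Collecting: FIRST(X) = { 'b', ε }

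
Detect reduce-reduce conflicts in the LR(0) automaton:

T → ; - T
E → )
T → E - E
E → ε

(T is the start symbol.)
No reduce-reduce conflicts

Augment with T' → T and build the canonical LR(0) collection (I0 = CLOSURE({[T' → . T]}), then GOTO on every symbol after a dot until no new states appear). It has 9 states:
  I0: { [E → . )], [E → .], [T → . ; - T], [T → . E - E], [T' → . T] }  — shift, reduce
  I1: { [E → ) .] }  — reduce
  I2: { [T → ; . - T] }  — shift
  I3: { [T → E . - E] }  — shift
  I4: { [T' → T .] }  — accept
  I5: { [E → . )], [E → .], [T → E - . E] }  — shift, reduce
  I6: { [T → E - E .] }  — reduce
  I7: { [E → . )], [E → .], [T → . ; - T], [T → . E - E], [T → ; - . T] }  — shift, reduce
  I8: { [T → ; - T .] }  — reduce

No state contains more than one complete item.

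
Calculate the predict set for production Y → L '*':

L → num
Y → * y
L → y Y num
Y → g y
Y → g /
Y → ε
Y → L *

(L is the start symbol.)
PREDICT(Y → L '*') = (FIRST(RHS) \ {ε}) ∪ (FOLLOW(Y) if ε ∈ FIRST(RHS), i.e. RHS ⇒* ε)
FIRST(L) = { 'num', 'y' }
FIRST(L '*') = { 'num', 'y' }
ε ∉ FIRST(L '*'), so FOLLOW(Y) is not added.
PREDICT(Y → L '*') = { 'num', 'y' }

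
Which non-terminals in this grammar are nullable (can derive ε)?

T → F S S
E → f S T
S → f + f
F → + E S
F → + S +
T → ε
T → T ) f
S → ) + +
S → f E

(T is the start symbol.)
A non-terminal is nullable if it can derive ε (the empty string): either it has an ε-production, or it has a production whose right-hand side consists entirely of nullable non-terminals.

ε-productions: T → ε
So T is immediately nullable.
No further non-terminal can be added: every production for the remaining non-terminals contains a terminal or a non-nullable non-terminal.
Nullable = { 'T' }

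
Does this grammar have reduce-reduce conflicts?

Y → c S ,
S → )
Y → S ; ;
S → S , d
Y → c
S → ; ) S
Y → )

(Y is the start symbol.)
Yes — I1: [S → ) .] vs [Y → ) .]

A reduce-reduce conflict occurs when an LR(0) state has two complete items [A → α .] and [B → β .] — both call for a reduction, and with no lookahead the parser cannot choose between them.

Augment with Y' → Y and build the canonical LR(0) collection (I0 = CLOSURE({[Y' → . Y]}), then GOTO on every symbol after a dot until no new states appear). It has 15 states:
  I0: { [S → . )], [S → . ; ) S], [S → . S , d], [Y → . )], [Y → . S ; ;], [Y → . c S ,], [Y → . c], [Y' → . Y] }  — shift
  I1: { [S → ) .], [Y → ) .] }  — 2 reduces
  I2: { [S → ; . ) S] }  — shift
  I3: { [S → S . , d], [Y → S . ; ;] }  — shift
  I4: { [Y' → Y .] }  — accept
  I5: { [S → . )], [S → . ; ) S], [S → . S , d], [Y → c . S ,], [Y → c .] }  — shift, reduce
  I6: { [S → ) .] }  — reduce
  I7: { [S → S . , d], [Y → c S . ,] }  — shift
  I8: { [S → S , . d], [Y → c S , .] }  — shift, reduce
  I9: { [S → S , d .] }  — reduce
  I10: { [S → S , . d] }  — shift
  I11: { [Y → S ; . ;] }  — shift
  I12: { [Y → S ; ; .] }  — reduce
  I13: { [S → . )], [S → . ; ) S], [S → . S , d], [S → ; ) . S] }  — shift
  I14: { [S → ; ) S .], [S → S . , d] }  — shift, reduce

I1 contains complete items [S → ) .], [Y → ) .] — reduce-reduce conflict.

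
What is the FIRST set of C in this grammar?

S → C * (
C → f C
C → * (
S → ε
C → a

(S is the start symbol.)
To compute FIRST(C), examine every production with C on the left-hand side, reading each right-hand side left to right until a non-nullable symbol is reached.

From C → f C:
  - f is a terminal: add 'f' and stop
From C → * (:
  - '*' is a terminal: add '*' and stop
From C → a:
  - a is a terminal: add 'a' and stop

Collecting: FIRST(C) = { '*', 'a', 'f' }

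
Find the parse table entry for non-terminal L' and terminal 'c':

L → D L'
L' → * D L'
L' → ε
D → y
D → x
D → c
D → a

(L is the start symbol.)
To find M[L', 'c'], we find productions for L' where 'c' is in the predict set (PREDICT(N → α) = (FIRST(α) \ {ε}) ∪ (FOLLOW(N) if α ⇒* ε)).

Relevant sets:
  FOLLOW(L') = { $ }

L' → * D L': PREDICT = { '*' }
L' → ε: PREDICT = { $ }

M[L', 'c'] is empty (no production applies)

Answer: Empty (error entry)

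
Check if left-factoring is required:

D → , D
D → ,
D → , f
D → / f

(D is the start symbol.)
Yes, D has productions with common prefix ','

Left-factoring is needed when two productions for the same non-terminal
share a common prefix on the right-hand side.

Productions for D:
  D → , D
  D → ,
  D → , f
  D → / f

Found common prefix ',' in productions for D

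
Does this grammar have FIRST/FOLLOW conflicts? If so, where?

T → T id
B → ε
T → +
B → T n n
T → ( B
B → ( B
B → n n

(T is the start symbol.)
Yes. B → n n with FOLLOW(B) on { 'n' }

A FIRST/FOLLOW conflict occurs when a non-terminal N has a nullable alternative N → β (β ⇒* ε) and another alternative N → α with FIRST(α) ∩ FOLLOW(N) ≠ ∅: on such a lookahead the parser cannot decide between expanding α and letting N vanish via β.

Nullable non-terminals: B.
FIRST sets used below: FIRST(T) = { '(', '+' }

B: nullable alternative(s) B → ε; FOLLOW(B) = { $, 'id', 'n' }
  B → ε: FIRST \ {ε} = { } — this is the only nullable alternative, skip
  B → T n n: FIRST \ {ε} = { '(', '+' } — disjoint from FOLLOW(B)
  B → ( B: FIRST \ {ε} = { '(' } — disjoint from FOLLOW(B)
  B → n n: FIRST \ {ε} = { 'n' } — overlaps FOLLOW(B) on { 'n' }: CONFLICT

T has no nullable alternative, so no FIRST/FOLLOW check is needed there.

So the grammar has 1 FIRST/FOLLOW conflict (marked CONFLICT above).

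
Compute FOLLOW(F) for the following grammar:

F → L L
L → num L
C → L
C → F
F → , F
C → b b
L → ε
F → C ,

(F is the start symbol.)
F is the start symbol, so $ ∈ FOLLOW(F).
In C → F: F is at the end, add FOLLOW(C)
In F → , F: F is at the end; this adds FOLLOW(F) to itself — nothing new

The FOLLOW sets referred to above (computed the same way, to a fixed point):
  FOLLOW(C) = { ',' }

Taking the union: FOLLOW(F) = { $, ',' }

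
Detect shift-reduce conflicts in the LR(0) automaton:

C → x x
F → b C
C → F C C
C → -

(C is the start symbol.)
No shift-reduce conflicts

A shift-reduce conflict occurs when an LR(0) state has both:
  - a complete (reduce) item [A → α .] (dot at the end), and
  - a shift item [B → β . c γ] (dot before a terminal).

Augment with C' → C and build the canonical LR(0) collection (I0 = CLOSURE({[C' → . C]}), then GOTO on every symbol after a dot until no new states appear). It has 10 states:
  I0: { [C → . -], [C → . F C C], [C → . x x], [C' → . C], [F → . b C] }  — shift
  I1: { [C → - .] }  — reduce
  I2: { [C' → C .] }  — accept
  I3: { [C → . -], [C → . F C C], [C → . x x], [C → F . C C], [F → . b C] }  — shift
  I4: { [C → . -], [C → . F C C], [C → . x x], [F → . b C], [F → b . C] }  — shift
  I5: { [C → x . x] }  — shift
  I6: { [C → x x .] }  — reduce
  I7: { [F → b C .] }  — reduce
  I8: { [C → . -], [C → . F C C], [C → . x x], [C → F C . C], [F → . b C] }  — shift
  I9: { [C → F C C .] }  — reduce

No state contains both a complete item and a shift item.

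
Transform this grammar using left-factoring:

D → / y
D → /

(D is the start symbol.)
Left-factoring transforms A → αβ₁ | αβ₂ into A → αA' and A' → β₁ | β₂
(α is the longest common prefix among the alternatives). Repeat until
no nonterminal has two alternatives with a common prefix.

Round 1: D has alternatives sharing prefix '/'. Introduce D': D → / D'
  Add: D' → y
  Add: D' → ε

No remaining common prefixes — done.

Resulting grammar:
D → / D'
D' → y
D' → ε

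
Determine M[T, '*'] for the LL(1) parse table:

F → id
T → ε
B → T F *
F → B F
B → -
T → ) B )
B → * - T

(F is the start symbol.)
To find M[T, '*'], we find productions for T where '*' is in the predict set (PREDICT(N → α) = (FIRST(α) \ {ε}) ∪ (FOLLOW(N) if α ⇒* ε)).

Relevant sets:
  FOLLOW(T) = { ')', '*', '-', 'id' }

T → ε: PREDICT = { ')', '*', '-', 'id' }
  '*' is in predict set, so this production goes in M[T, '*']
T → ) B ): PREDICT = { ')' }

M[T, '*'] = T → ε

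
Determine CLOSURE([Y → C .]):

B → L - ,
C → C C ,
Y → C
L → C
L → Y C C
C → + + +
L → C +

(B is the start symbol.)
To compute CLOSURE, for each item [A → α.Bβ] where B is a non-terminal, add [B → .γ] for all productions B → γ; repeat for the newly added items until nothing changes.

Start with: [Y → C .]
The dot is at the end, so nothing is added.

CLOSURE = { [Y → C .] }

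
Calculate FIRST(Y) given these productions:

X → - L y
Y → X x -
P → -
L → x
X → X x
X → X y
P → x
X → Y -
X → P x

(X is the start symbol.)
{ '-', 'x' }

FIRST sets of the other non-terminals involved (by the same procedure, iterated to a fixed point):
  FIRST(X) = { '-', 'x' }

From Y → X x -:
  - X is a non-terminal: add FIRST(X) \ {ε} = { '-', 'x' }
    X is not nullable, so stop

Collecting: FIRST(Y) = { '-', 'x' }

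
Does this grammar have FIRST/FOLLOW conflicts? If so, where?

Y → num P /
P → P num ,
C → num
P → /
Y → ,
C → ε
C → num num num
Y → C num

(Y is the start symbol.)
Nullable non-terminals: C.

C: nullable alternative(s) C → ε; FOLLOW(C) = { 'num' }
  C → num: FIRST \ {ε} = { 'num' } — overlaps FOLLOW(C) on { 'num' }: CONFLICT
  C → ε: FIRST \ {ε} = { } — this is the only nullable alternative, skip
  C → num num num: FIRST \ {ε} = { 'num' } — overlaps FOLLOW(C) on { 'num' }: CONFLICT

P, Y have no nullable alternative, so no FIRST/FOLLOW check is needed there.

So the grammar has 2 FIRST/FOLLOW conflicts (marked CONFLICT above).

Answer: Yes. C → num with FOLLOW(C) on { 'num' }; C → num num num with FOLLOW(C) on { 'num' }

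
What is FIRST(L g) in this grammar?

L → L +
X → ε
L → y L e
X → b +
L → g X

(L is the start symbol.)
FIRST sets of the non-terminals involved (from the grammar, by fixed-point iteration):
  FIRST(L) = { 'g', 'y' }

To compute FIRST(L g), process the symbols left to right:
Symbol L is a non-terminal. Add FIRST(L) \ {ε} = { 'g', 'y' }
L is not nullable (ε ∉ FIRST(L)), so stop here.
FIRST(L g) = { 'g', 'y' }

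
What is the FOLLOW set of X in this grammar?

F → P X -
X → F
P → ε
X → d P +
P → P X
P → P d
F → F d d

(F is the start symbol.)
In F → P X -: X is followed by '-', add FIRST('-') \ {ε} = { '-' }
In P → P X: X is at the end, add FOLLOW(P)

The FOLLOW sets referred to above (computed the same way, to a fixed point):
  FOLLOW(P) = { '+', 'd' }

Taking the union: FOLLOW(X) = { '+', '-', 'd' }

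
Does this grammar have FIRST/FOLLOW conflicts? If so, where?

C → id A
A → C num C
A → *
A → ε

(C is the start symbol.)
Nullable non-terminals: A.
FIRST sets used below: FIRST(C) = { 'id' }

A: nullable alternative(s) A → ε; FOLLOW(A) = { $, 'num' }
  A → C num C: FIRST \ {ε} = { 'id' } — disjoint from FOLLOW(A)
  A → *: FIRST \ {ε} = { '*' } — disjoint from FOLLOW(A)
  A → ε: FIRST \ {ε} = { } — this is the only nullable alternative, skip

C has no nullable alternative, so no FIRST/FOLLOW check is needed there.

No FIRST/FOLLOW conflicts found.

Answer: No FIRST/FOLLOW conflicts.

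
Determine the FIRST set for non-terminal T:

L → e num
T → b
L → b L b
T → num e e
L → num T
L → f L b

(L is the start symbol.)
{ 'b', 'num' }

To compute FIRST(T), examine every production with T on the left-hand side, reading each right-hand side left to right until a non-nullable symbol is reached.

From T → b:
  - b is a terminal: add 'b' and stop
From T → num e e:
  - num is a terminal: add 'num' and stop

Collecting: FIRST(T) = { 'b', 'num' }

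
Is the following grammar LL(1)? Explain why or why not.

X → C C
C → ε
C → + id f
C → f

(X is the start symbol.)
A grammar is LL(1) if for each non-terminal N with multiple productions, the predict sets of those productions are pairwise disjoint, where PREDICT(N → α) = (FIRST(α) \ {ε}) ∪ (FOLLOW(N) if α ⇒* ε).

Relevant sets:
  FOLLOW(C) = { $, '+', 'f' }

For C:
  PREDICT(C → ε) = { $, '+', 'f' }
  PREDICT(C → '+' id f) = { '+' }
  PREDICT(C → f) = { 'f' }
X has a single production, so nothing to check there.

Conflict found: Predict set conflict for C: { '+' }
The grammar is NOT LL(1).

Answer: No. Predict set conflict for C: { '+' }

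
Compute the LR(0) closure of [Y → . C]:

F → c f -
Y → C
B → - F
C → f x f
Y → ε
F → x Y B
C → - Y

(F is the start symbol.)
To compute CLOSURE, for each item [A → α.Bβ] where B is a non-terminal, add [B → .γ] for all productions B → γ; repeat for the newly added items until nothing changes.

Start with: [Y → . C]
  [Y → . C] has the dot before C: add [C → . f x f], [C → . - Y]
No further items can be added.

CLOSURE = { [C → . - Y], [C → . f x f], [Y → . C] }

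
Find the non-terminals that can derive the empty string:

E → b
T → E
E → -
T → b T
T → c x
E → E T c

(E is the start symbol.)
None

A non-terminal is nullable if it can derive ε (the empty string): either it has an ε-production, or it has a production whose right-hand side consists entirely of nullable non-terminals.

There are no ε-productions, so no non-terminal can derive ε.
No non-terminals are nullable.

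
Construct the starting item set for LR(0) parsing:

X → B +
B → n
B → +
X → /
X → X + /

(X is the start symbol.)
First, augment the grammar with X' → X
I₀ = CLOSURE({ [X' → . X] }):
  [X' → . X] has the dot before X: add [X → . B +], [X → . /], [X → . X + /]
  [X → . B +] has the dot before B: add [B → . n], [B → . +]
No further items can be added.

I₀ = { [B → . +], [B → . n], [X → . /], [X → . B +], [X → . X + /], [X' → . X] }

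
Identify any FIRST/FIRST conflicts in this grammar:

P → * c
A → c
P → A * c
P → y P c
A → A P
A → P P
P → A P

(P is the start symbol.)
Yes. P → '*' c / P → A '*' c on { '*' }; P → '*' c / P → A P on { '*' }; P → A '*' c / P → y P c on { 'y' }; P → A '*' c / P → A P on { '*', 'c', 'y' }; P → y P c / P → A P on { 'y' }; A → c / A → A P on { 'c' }; A → c / A → P P on { 'c' }; A → A P / A → P P on { '*', 'c', 'y' }

A FIRST/FIRST conflict occurs when two productions N → α and N → β for the same non-terminal have FIRST(α) ∩ FIRST(β) ≠ ∅ (with ε ∈ FIRST of a nullable right-hand side, so two nullable alternatives also conflict).

FIRST sets of the non-terminals at (or reachable through a nullable prefix from) the front of some alternative:
  FIRST(A) = { '*', 'c', 'y' }
  FIRST(P) = { '*', 'c', 'y' }

Productions for P:
  P → * c: FIRST = { '*' }
  P → A * c: FIRST = { '*', 'c', 'y' }
  P → y P c: FIRST = { 'y' }
  P → A P: FIRST = { '*', 'c', 'y' }
Productions for A:
  A → c: FIRST = { 'c' }
  A → A P: FIRST = { '*', 'c', 'y' }
  A → P P: FIRST = { '*', 'c', 'y' }

Conflict for P: P → * c and P → A * c
  Overlap: { '*' }
Conflict for P: P → * c and P → A P
  Overlap: { '*' }
Conflict for P: P → A * c and P → y P c
  Overlap: { 'y' }
Conflict for P: P → A * c and P → A P
  Overlap: { '*', 'c', 'y' }
Conflict for P: P → y P c and P → A P
  Overlap: { 'y' }
Conflict for A: A → c and A → A P
  Overlap: { 'c' }
Conflict for A: A → c and A → P P
  Overlap: { 'c' }
Conflict for A: A → A P and A → P P
  Overlap: { '*', 'c', 'y' }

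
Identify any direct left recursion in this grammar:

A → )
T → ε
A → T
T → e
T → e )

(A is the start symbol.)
Direct left recursion occurs when N → N α for some non-terminal N (the right-hand side begins with the left-hand side itself).

A → ): starts with ')'
T → ε: starts with ε
A → T: starts with T
T → e: starts with e
T → e ): starts with e

No direct left recursion found.

Answer: No direct left recursion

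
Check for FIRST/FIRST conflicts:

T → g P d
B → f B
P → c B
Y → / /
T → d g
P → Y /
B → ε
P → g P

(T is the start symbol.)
No FIRST/FIRST conflicts.

FIRST sets of the non-terminals at (or reachable through a nullable prefix from) the front of some alternative:
  FIRST(Y) = { '/' }

Productions for T:
  T → g P d: FIRST = { 'g' }
  T → d g: FIRST = { 'd' }
Productions for B:
  B → f B: FIRST = { 'f' }
  B → ε: FIRST = { ε }
Productions for P:
  P → c B: FIRST = { 'c' }
  P → Y /: FIRST = { '/' }
  P → g P: FIRST = { 'g' }
Y has only one production, so no FIRST/FIRST conflict is possible there.

All alternatives of each non-terminal have pairwise disjoint FIRST sets.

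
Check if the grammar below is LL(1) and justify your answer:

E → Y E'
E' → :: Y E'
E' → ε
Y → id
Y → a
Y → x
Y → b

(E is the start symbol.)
Relevant sets:
  FOLLOW(E') = { $ }

For E':
  PREDICT(E' → :: Y E') = { '::' }
  PREDICT(E' → ε) = { $ }
For Y:
  PREDICT(Y → id) = { 'id' }
  PREDICT(Y → a) = { 'a' }
  PREDICT(Y → x) = { 'x' }
  PREDICT(Y → b) = { 'b' }
E has a single production, so nothing to check there.

All predict sets are disjoint. The grammar IS LL(1).

Answer: Yes, the grammar is LL(1).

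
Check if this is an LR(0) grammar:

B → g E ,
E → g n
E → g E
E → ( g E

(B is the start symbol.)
Yes, the grammar is LR(0)

A grammar is LR(0) if no state in the canonical LR(0) collection has:
  - both a shift item (dot before a terminal) and a complete item (shift-reduce conflict), or
  - two or more complete items (reduce-reduce conflict; the accept item [B' → B .] counts as a complete item here).

Augment with B' → B and build the canonical LR(0) collection (I0 = CLOSURE({[B' → . B]}), then GOTO on every symbol after a dot until no new states appear). It has 11 states:
  I0: { [B → . g E ,], [B' → . B] }  — shift
  I1: { [B' → B .] }  — accept
  I2: { [B → g . E ,], [E → . ( g E], [E → . g E], [E → . g n] }  — shift
  I3: { [E → ( . g E] }  — shift
  I4: { [B → g E . ,] }  — shift
  I5: { [E → . ( g E], [E → . g E], [E → . g n], [E → g . E], [E → g . n] }  — shift
  I6: { [E → g E .] }  — reduce
  I7: { [E → g n .] }  — reduce
  I8: { [B → g E , .] }  — reduce
  I9: { [E → ( g . E], [E → . ( g E], [E → . g E], [E → . g n] }  — shift
  I10: { [E → ( g E .] }  — reduce

Every state is either a pure shift/goto state or contains exactly one complete item and nothing to shift — no conflicts. The grammar is LR(0).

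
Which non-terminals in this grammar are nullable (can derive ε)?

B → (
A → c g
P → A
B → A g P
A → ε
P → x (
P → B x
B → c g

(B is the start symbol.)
A non-terminal is nullable if it can derive ε (the empty string): either it has an ε-production, or it has a production whose right-hand side consists entirely of nullable non-terminals.

ε-productions: A → ε
So A is immediately nullable.
P → A: every symbol on the right is nullable, so P is nullable too.
No further non-terminal can be added: every production for the remaining non-terminals contains a terminal or a non-nullable non-terminal.
Nullable = { 'A', 'P' }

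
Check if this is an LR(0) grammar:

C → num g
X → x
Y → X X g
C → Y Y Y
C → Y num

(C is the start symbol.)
A grammar is LR(0) if no state in the canonical LR(0) collection has:
  - both a shift item (dot before a terminal) and a complete item (shift-reduce conflict), or
  - two or more complete items (reduce-reduce conflict; the accept item [C' → C .] counts as a complete item here).

Augment with C' → C and build the canonical LR(0) collection (I0 = CLOSURE({[C' → . C]}), then GOTO on every symbol after a dot until no new states appear). It has 12 states:
  I0: { [C → . Y Y Y], [C → . Y num], [C → . num g], [C' → . C], [X → . x], [Y → . X X g] }  — shift
  I1: { [C' → C .] }  — accept
  I2: { [X → . x], [Y → X . X g] }  — shift
  I3: { [C → Y . Y Y], [C → Y . num], [X → . x], [Y → . X X g] }  — shift
  I4: { [C → num . g] }  — shift
  I5: { [X → x .] }  — reduce
  I6: { [C → num g .] }  — reduce
  I7: { [C → Y Y . Y], [X → . x], [Y → . X X g] }  — shift
  I8: { [C → Y num .] }  — reduce
  I9: { [C → Y Y Y .] }  — reduce
  I10: { [Y → X X . g] }  — shift
  I11: { [Y → X X g .] }  — reduce

Every state is either a pure shift/goto state or contains exactly one complete item and nothing to shift — no conflicts. The grammar is LR(0).

Answer: Yes, the grammar is LR(0)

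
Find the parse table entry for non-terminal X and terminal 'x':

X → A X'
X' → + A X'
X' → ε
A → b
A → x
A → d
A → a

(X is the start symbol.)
To find M[X, 'x'], we find productions for X where 'x' is in the predict set (PREDICT(N → α) = (FIRST(α) \ {ε}) ∪ (FOLLOW(N) if α ⇒* ε)).

Relevant sets:
  FIRST(A) = { 'a', 'b', 'd', 'x' }

X → A X': PREDICT = { 'a', 'b', 'd', 'x' }
  'x' is in predict set, so this production goes in M[X, 'x']

M[X, 'x'] = X → A X'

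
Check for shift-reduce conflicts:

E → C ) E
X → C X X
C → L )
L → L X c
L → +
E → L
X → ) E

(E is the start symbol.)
Yes — I4: [E → L .] vs [C → L . )]; I5: [C → L ) .] vs [L → . +]

A shift-reduce conflict occurs when an LR(0) state has both:
  - a complete (reduce) item [A → α .] (dot at the end), and
  - a shift item [B → β . c γ] (dot before a terminal).

Augment with E' → E and build the canonical LR(0) collection (I0 = CLOSURE({[E' → . E]}), then GOTO on every symbol after a dot until no new states appear). It has 16 states:
  I0: { [C → . L )], [E → . C ) E], [E → . L], [E' → . E], [L → . +], [L → . L X c] }  — shift
  I1: { [L → + .] }  — reduce
  I2: { [E → C . ) E] }  — shift
  I3: { [E' → E .] }  — accept
  I4: { [C → . L )], [C → L . )], [E → L .], [L → . +], [L → . L X c], [L → L . X c], [X → . ) E], [X → . C X X] }  — shift, reduce
  I5: { [C → . L )], [C → L ) .], [E → . C ) E], [E → . L], [L → . +], [L → . L X c], [X → ) . E] }  — shift, reduce
  I6: { [C → . L )], [L → . +], [L → . L X c], [X → . ) E], [X → . C X X], [X → C . X X] }  — shift
  I7: { [C → . L )], [C → L . )], [L → . +], [L → . L X c], [L → L . X c], [X → . ) E], [X → . C X X] }  — shift
  I8: { [L → L X . c] }  — shift
  I9: { [L → L X c .] }  — reduce
  I10: { [C → . L )], [E → . C ) E], [E → . L], [L → . +], [L → . L X c], [X → ) . E] }  — shift
  I11: { [C → . L )], [L → . +], [L → . L X c], [X → . ) E], [X → . C X X], [X → C X . X] }  — shift
  I12: { [X → C X X .] }  — reduce
  I13: { [X → ) E .] }  — reduce
  I14: { [C → . L )], [E → . C ) E], [E → . L], [E → C ) . E], [L → . +], [L → . L X c] }  — shift
  I15: { [E → C ) E .] }  — reduce

I4 contains reduce item [E → L .] and shift items [C → L . )], [L → . +], [X → . ) E] — shift-reduce conflict.
I5 contains reduce item [C → L ) .] and shift item [L → . +] — shift-reduce conflict.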